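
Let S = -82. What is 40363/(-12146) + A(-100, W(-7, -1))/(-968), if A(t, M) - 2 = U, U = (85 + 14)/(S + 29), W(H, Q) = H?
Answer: -1035434187/311569192 ≈ -3.3233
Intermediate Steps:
U = -99/53 (U = (85 + 14)/(-82 + 29) = 99/(-53) = 99*(-1/53) = -99/53 ≈ -1.8679)
A(t, M) = 7/53 (A(t, M) = 2 - 99/53 = 7/53)
40363/(-12146) + A(-100, W(-7, -1))/(-968) = 40363/(-12146) + (7/53)/(-968) = 40363*(-1/12146) + (7/53)*(-1/968) = -40363/12146 - 7/51304 = -1035434187/311569192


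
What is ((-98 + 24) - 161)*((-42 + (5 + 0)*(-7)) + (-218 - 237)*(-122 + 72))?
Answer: -5328155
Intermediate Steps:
((-98 + 24) - 161)*((-42 + (5 + 0)*(-7)) + (-218 - 237)*(-122 + 72)) = (-74 - 161)*((-42 + 5*(-7)) - 455*(-50)) = -235*((-42 - 35) + 22750) = -235*(-77 + 22750) = -235*22673 = -5328155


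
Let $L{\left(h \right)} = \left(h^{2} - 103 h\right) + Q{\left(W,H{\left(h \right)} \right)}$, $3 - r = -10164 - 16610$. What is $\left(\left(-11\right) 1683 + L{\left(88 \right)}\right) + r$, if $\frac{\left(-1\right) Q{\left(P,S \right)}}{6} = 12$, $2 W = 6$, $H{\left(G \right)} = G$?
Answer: $6872$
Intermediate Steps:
$W = 3$ ($W = \frac{1}{2} \cdot 6 = 3$)
$Q{\left(P,S \right)} = -72$ ($Q{\left(P,S \right)} = \left(-6\right) 12 = -72$)
$r = 26777$ ($r = 3 - \left(-10164 - 16610\right) = 3 - -26774 = 3 + 26774 = 26777$)
$L{\left(h \right)} = -72 + h^{2} - 103 h$ ($L{\left(h \right)} = \left(h^{2} - 103 h\right) - 72 = -72 + h^{2} - 103 h$)
$\left(\left(-11\right) 1683 + L{\left(88 \right)}\right) + r = \left(\left(-11\right) 1683 - \left(9136 - 7744\right)\right) + 26777 = \left(-18513 - 1392\right) + 26777 = -19905 + 26777 = 6872$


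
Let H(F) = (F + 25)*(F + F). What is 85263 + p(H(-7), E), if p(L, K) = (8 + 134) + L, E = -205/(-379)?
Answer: 85153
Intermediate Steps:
H(F) = 2*F*(25 + F) (H(F) = (25 + F)*(2*F) = 2*F*(25 + F))
E = 205/379 (E = -205*(-1/379) = 205/379 ≈ 0.54090)
p(L, K) = 142 + L
85263 + p(H(-7), E) = 85263 + (142 + 2*(-7)*(25 - 7)) = 85263 + (142 + 2*(-7)*18) = 85263 + (142 - 252) = 85263 - 110 = 85153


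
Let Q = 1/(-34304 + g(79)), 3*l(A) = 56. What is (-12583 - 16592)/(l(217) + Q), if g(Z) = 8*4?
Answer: -999885600/639743 ≈ -1562.9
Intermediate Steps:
g(Z) = 32
l(A) = 56/3 (l(A) = (⅓)*56 = 56/3)
Q = -1/34272 (Q = 1/(-34304 + 32) = 1/(-34272) = -1/34272 ≈ -2.9178e-5)
(-12583 - 16592)/(l(217) + Q) = (-12583 - 16592)/(56/3 - 1/34272) = -29175/639743/34272 = -29175*34272/639743 = -999885600/639743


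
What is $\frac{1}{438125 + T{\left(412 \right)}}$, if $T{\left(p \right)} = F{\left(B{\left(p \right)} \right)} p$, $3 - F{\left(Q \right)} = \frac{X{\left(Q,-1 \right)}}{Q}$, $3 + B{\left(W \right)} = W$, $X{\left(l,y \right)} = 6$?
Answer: $\frac{409}{179696177} \approx 2.2761 \cdot 10^{-6}$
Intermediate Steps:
$B{\left(W \right)} = -3 + W$
$F{\left(Q \right)} = 3 - \frac{6}{Q}$
$T{\left(p \right)} = p \left(3 - \frac{6}{-3 + p}\right)$ ($T{\left(p \right)} = \left(3 - \frac{6}{-3 + p}\right) p = p \left(3 - \frac{6}{-3 + p}\right)$)
$\frac{1}{438125 + T{\left(412 \right)}} = \frac{1}{438125 + 3 \cdot 412 \frac{1}{-3 + 412} \left(-5 + 412\right)} = \frac{1}{438125 + 3 \cdot 412 \cdot \frac{1}{409} \cdot 407} = \frac{1}{438125 + \frac{503052}{409}} = \frac{1}{\frac{179696177}{409}} = \frac{409}{179696177}$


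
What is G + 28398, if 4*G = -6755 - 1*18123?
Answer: 44357/2 ≈ 22179.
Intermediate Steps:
G = -12439/2 (G = (-6755 - 1*18123)/4 = (-6755 - 18123)/4 = (1/4)*(-24878) = -12439/2 ≈ -6219.5)
G + 28398 = -12439/2 + 28398 = 44357/2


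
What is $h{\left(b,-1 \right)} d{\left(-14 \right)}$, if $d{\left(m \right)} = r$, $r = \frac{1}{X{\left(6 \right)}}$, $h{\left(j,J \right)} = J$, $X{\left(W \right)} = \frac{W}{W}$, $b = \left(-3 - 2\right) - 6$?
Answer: $-1$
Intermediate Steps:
$b = -11$ ($b = -5 - 6 = -11$)
$X{\left(W \right)} = 1$
$r = 1$ ($r = 1^{-1} = 1$)
$d{\left(m \right)} = 1$
$h{\left(b,-1 \right)} d{\left(-14 \right)} = \left(-1\right) 1 = -1$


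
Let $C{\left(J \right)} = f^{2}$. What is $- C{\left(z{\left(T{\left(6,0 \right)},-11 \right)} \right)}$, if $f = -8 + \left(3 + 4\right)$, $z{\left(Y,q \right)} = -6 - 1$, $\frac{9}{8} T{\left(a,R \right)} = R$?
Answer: $-1$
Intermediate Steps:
$T{\left(a,R \right)} = \frac{8 R}{9}$
$z{\left(Y,q \right)} = -7$
$f = -1$ ($f = -8 + 7 = -1$)
$C{\left(J \right)} = 1$ ($C{\left(J \right)} = \left(-1\right)^{2} = 1$)
$- C{\left(z{\left(T{\left(6,0 \right)},-11 \right)} \right)} = \left(-1\right) 1 = -1$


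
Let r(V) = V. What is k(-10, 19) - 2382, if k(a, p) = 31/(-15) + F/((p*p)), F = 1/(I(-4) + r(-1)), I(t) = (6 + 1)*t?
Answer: -374381924/157035 ≈ -2384.1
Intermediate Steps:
I(t) = 7*t
F = -1/29 (F = 1/(7*(-4) - 1) = 1/(-28 - 1) = 1/(-29) = -1/29 ≈ -0.034483)
k(a, p) = -31/15 - 1/(29*p**2) (k(a, p) = 31/(-15) - 1/(29*p**2) = 31*(-1/15) - 1/(29*p**2) = -31/15 - 1/(29*p**2))
k(-10, 19) - 2382 = (-31/15 - 1/29/19**2) - 2382 = (-31/15 - 1/29*1/361) - 2382 = (-31/15 - 1/10469) - 2382 = -324554/157035 - 2382 = -374381924/157035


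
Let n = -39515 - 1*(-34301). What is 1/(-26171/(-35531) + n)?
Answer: -35531/185232463 ≈ -0.00019182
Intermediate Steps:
n = -5214 (n = -39515 + 34301 = -5214)
1/(-26171/(-35531) + n) = 1/(-26171/(-35531) - 5214) = 1/(-26171*(-1/35531) - 5214) = 1/(26171/35531 - 5214) = 1/(-185232463/35531) = -35531/185232463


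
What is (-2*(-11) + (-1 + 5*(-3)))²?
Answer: 36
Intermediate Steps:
(-2*(-11) + (-1 + 5*(-3)))² = (22 + (-1 - 15))² = (22 - 16)² = 6² = 36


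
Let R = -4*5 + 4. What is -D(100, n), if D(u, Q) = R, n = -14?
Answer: 16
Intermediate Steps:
R = -16 (R = -20 + 4 = -16)
D(u, Q) = -16
-D(100, n) = -1*(-16) = 16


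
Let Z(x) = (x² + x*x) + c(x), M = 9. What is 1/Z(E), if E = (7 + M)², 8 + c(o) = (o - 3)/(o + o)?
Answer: 512/67105021 ≈ 7.6298e-6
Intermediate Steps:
c(o) = -8 + (-3 + o)/(2*o) (c(o) = -8 + (o - 3)/(o + o) = -8 + (-3 + o)/((2*o)) = -8 + (-3 + o)*(1/(2*o)) = -8 + (-3 + o)/(2*o))
E = 256 (E = (7 + 9)² = 16² = 256)
Z(x) = 2*x² + 3*(-1 - 5*x)/(2*x) (Z(x) = (x² + x*x) + 3*(-1 - 5*x)/(2*x) = (x² + x²) + 3*(-1 - 5*x)/(2*x) = 2*x² + 3*(-1 - 5*x)/(2*x))
1/Z(E) = 1/((½)*(-3 - 15*256 + 4*256³)/256) = 1/((½)*(1/256)*(-3 - 3840 + 4*16777216)) = 1/((½)*(1/256)*(-3 - 3840 + 67108864)) = 1/((½)*(1/256)*67105021) = 1/(67105021/512) = 512/67105021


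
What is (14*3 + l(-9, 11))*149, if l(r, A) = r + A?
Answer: 6556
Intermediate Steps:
l(r, A) = A + r
(14*3 + l(-9, 11))*149 = (14*3 + (11 - 9))*149 = (42 + 2)*149 = 44*149 = 6556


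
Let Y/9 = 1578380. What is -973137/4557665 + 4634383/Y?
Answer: 1459629078631/12948709108860 ≈ 0.11272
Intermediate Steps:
Y = 14205420 (Y = 9*1578380 = 14205420)
-973137/4557665 + 4634383/Y = -973137/4557665 + 4634383/14205420 = 1459629078631/12948709108860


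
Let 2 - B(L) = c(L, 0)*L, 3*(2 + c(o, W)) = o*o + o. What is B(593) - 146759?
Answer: -69772073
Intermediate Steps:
c(o, W) = -2 + o/3 + o²/3 (c(o, W) = -2 + (o*o + o)/3 = -2 + (o² + o)/3 = -2 + (o + o²)/3 = -2 + (o/3 + o²/3) = -2 + o/3 + o²/3)
B(L) = 2 - L*(-2 + L/3 + L²/3) (B(L) = 2 - (-2 + L/3 + L²/3)*L = 2 - L*(-2 + L/3 + L²/3))
B(593) - 146759 = (2 - ⅓*593*(-6 + 593 + 593²)) - 146759 = (2 - ⅓*593*(-6 + 593 + 351649)) - 146759 = (2 - ⅓*593*352236) - 146759 = (2 - 69625316) - 146759 = -69625314 - 146759 = -69772073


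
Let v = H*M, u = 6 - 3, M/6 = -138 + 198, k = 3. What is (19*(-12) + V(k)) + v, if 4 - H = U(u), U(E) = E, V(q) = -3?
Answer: 129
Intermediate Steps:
M = 360 (M = 6*(-138 + 198) = 6*60 = 360)
u = 3
H = 1 (H = 4 - 1*3 = 4 - 3 = 1)
v = 360 (v = 1*360 = 360)
(19*(-12) + V(k)) + v = (19*(-12) - 3) + 360 = (-228 - 3) + 360 = -231 + 360 = 129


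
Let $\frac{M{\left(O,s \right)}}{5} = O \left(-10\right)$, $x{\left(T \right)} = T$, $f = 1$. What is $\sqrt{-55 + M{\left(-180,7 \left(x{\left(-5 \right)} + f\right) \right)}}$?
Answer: $\sqrt{8945} \approx 94.578$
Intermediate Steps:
$M{\left(O,s \right)} = - 50 O$ ($M{\left(O,s \right)} = 5 O \left(-10\right) = 5 \left(- 10 O\right) = - 50 O$)
$\sqrt{-55 + M{\left(-180,7 \left(x{\left(-5 \right)} + f\right) \right)}} = \sqrt{-55 - -9000} = \sqrt{-55 + 9000} = \sqrt{8945}$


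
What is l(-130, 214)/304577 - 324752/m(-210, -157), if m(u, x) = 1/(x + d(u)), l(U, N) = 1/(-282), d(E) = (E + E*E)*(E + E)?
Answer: 514181701966285176095/85890714 ≈ 5.9865e+12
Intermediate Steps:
d(E) = 2*E*(E + E**2) (d(E) = (E + E**2)*(2*E) = 2*E*(E + E**2))
l(U, N) = -1/282
m(u, x) = 1/(x + 2*u**2*(1 + u))
l(-130, 214)/304577 - 324752/m(-210, -157) = -1/282/304577 - 324752/(1/(-157 + 2*(-210)**2*(1 - 210))) = -1/282*1/304577 - 324752/(1/(-157 + 2*44100*(-209))) = -1/85890714 - 324752/(1/(-157 - 18433800)) = -1/85890714 - 324752/(1/(-18433957)) = -1/85890714 - 324752/(-1/18433957) = -1/85890714 - 324752*(-18433957) = -1/85890714 + 5986464403664 = 514181701966285176095/85890714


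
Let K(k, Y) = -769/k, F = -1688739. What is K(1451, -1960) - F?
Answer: 2450359520/1451 ≈ 1.6887e+6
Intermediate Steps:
K(1451, -1960) - F = -769/1451 - 1*(-1688739) = -769*1/1451 + 1688739 = -769/1451 + 1688739 = 2450359520/1451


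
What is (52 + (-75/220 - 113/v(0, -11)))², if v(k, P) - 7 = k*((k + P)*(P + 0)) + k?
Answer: 119661721/94864 ≈ 1261.4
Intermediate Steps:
v(k, P) = 7 + k + P*k*(P + k) (v(k, P) = 7 + (k*((k + P)*(P + 0)) + k) = 7 + (k*((P + k)*P) + k) = 7 + (k*(P*(P + k)) + k) = 7 + (P*k*(P + k) + k) = 7 + (k + P*k*(P + k)) = 7 + k + P*k*(P + k))
(52 + (-75/220 - 113/v(0, -11)))² = (52 + (-75/220 - 113/(7 + 0 - 11*0² + 0*(-11)²)))² = (52 + (-75*1/220 - 113/(7 + 0 - 11*0 + 0*121)))² = (52 + (-15/44 - 113/(7 + 0 + 0 + 0)))² = (52 + (-15/44 - 113/7))² = (52 - 5077/308)² = (10939/308)² = 119661721/94864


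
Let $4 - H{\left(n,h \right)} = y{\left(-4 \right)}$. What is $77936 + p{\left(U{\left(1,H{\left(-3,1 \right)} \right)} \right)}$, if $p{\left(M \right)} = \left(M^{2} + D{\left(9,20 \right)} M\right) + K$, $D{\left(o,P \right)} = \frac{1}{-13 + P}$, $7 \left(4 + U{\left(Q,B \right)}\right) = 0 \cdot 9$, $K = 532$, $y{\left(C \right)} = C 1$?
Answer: $\frac{549384}{7} \approx 78483.0$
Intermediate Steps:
$y{\left(C \right)} = C$
$H{\left(n,h \right)} = 8$ ($H{\left(n,h \right)} = 4 - -4 = 4 + 4 = 8$)
$U{\left(Q,B \right)} = -4$ ($U{\left(Q,B \right)} = -4 + \frac{0 \cdot 9}{7} = -4 + \frac{1}{7} \cdot 0 = -4 + 0 = -4$)
$p{\left(M \right)} = 532 + M^{2} + \frac{M}{7}$ ($p{\left(M \right)} = \left(M^{2} + \frac{M}{-13 + 20}\right) + 532 = \left(M^{2} + \frac{M}{7}\right) + 532 = 532 + M^{2} + \frac{M}{7}$)
$77936 + p{\left(U{\left(1,H{\left(-3,1 \right)} \right)} \right)} = 77936 + \left(532 + \left(-4\right)^{2} + \frac{1}{7} \left(-4\right)\right) = 77936 + \left(532 + 16 - \frac{4}{7}\right) = 77936 + \frac{3832}{7} = \frac{549384}{7}$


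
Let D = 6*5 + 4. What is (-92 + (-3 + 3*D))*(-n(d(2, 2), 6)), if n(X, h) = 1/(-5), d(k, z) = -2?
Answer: 7/5 ≈ 1.4000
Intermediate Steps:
D = 34 (D = 30 + 4 = 34)
n(X, h) = -⅕
(-92 + (-3 + 3*D))*(-n(d(2, 2), 6)) = (-92 + (-3 + 3*34))*(-1*(-⅕)) = (-92 + (-3 + 102))*(⅕) = (-92 + 99)*(⅕) = 7*(⅕) = 7/5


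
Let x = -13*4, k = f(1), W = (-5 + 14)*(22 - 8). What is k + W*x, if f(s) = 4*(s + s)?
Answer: -6544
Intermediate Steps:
f(s) = 8*s (f(s) = 4*(2*s) = 8*s)
W = 126 (W = 9*14 = 126)
k = 8 (k = 8*1 = 8)
x = -52
k + W*x = 8 + 126*(-52) = 8 - 6552 = -6544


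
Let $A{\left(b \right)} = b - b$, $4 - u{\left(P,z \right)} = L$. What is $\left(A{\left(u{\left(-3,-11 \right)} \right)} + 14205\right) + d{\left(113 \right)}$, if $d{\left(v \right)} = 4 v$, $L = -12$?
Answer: $14657$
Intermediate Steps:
$u{\left(P,z \right)} = 16$ ($u{\left(P,z \right)} = 4 - -12 = 4 + 12 = 16$)
$A{\left(b \right)} = 0$
$\left(A{\left(u{\left(-3,-11 \right)} \right)} + 14205\right) + d{\left(113 \right)} = \left(0 + 14205\right) + 4 \cdot 113 = 14205 + 452 = 14657$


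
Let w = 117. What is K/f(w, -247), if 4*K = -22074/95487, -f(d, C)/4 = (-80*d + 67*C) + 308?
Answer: -3679/6518833832 ≈ -5.6437e-7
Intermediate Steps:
f(d, C) = -1232 - 268*C + 320*d (f(d, C) = -4*((-80*d + 67*C) + 308) = -4*(308 - 80*d + 67*C) = -1232 - 268*C + 320*d)
K = -3679/63658 (K = (-22074/95487)/4 = (-22074*1/95487)/4 = (¼)*(-7358/31829) = -3679/63658 ≈ -0.057793)
K/f(w, -247) = -3679/(63658*(-1232 - 268*(-247) + 320*117)) = -3679/(63658*(-1232 + 66196 + 37440)) = -3679/63658/102404 = -3679/63658*1/102404 = -3679/6518833832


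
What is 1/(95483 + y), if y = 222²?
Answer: 1/144767 ≈ 6.9076e-6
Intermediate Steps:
y = 49284
1/(95483 + y) = 1/(95483 + 49284) = 1/144767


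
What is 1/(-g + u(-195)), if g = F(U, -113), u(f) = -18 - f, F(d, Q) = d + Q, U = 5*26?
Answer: 1/160 ≈ 0.0062500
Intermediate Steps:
U = 130
F(d, Q) = Q + d
g = 17 (g = -113 + 130 = 17)
1/(-g + u(-195)) = 1/(-1*17 + (-18 - 1*(-195))) = 1/(-17 + (-18 + 195)) = 1/(-17 + 177) = 1/160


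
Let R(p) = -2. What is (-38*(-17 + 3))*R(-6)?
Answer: -1064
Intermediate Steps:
(-38*(-17 + 3))*R(-6) = -38*(-17 + 3)*(-2) = -38*(-14)*(-2) = 532*(-2) = -1064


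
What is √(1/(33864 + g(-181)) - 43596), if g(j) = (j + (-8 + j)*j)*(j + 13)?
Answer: I*√351979613405995110/2841420 ≈ 208.8*I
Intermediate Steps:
g(j) = (13 + j)*(j + j*(-8 + j)) (g(j) = (j + j*(-8 + j))*(13 + j) = (13 + j)*(j + j*(-8 + j)))
√(1/(33864 + g(-181)) - 43596) = √(1/(33864 - 181*(-91 + (-181)² + 6*(-181))) - 43596) = √(1/(33864 - 181*(-91 + 32761 - 1086)) - 43596) = √(1/(33864 - 181*31584) - 43596) = √(1/(33864 - 5716704) - 43596) = √(1/(-5682840) - 43596) = √(-1/5682840 - 43596) = √(-247749092641/5682840) = I*√351979613405995110/2841420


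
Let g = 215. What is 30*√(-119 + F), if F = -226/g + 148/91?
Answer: 6*I*√45331733265/3913 ≈ 326.47*I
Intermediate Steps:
F = 11254/19565 (F = -226/215 + 148/91 = 11254/19565 ≈ 0.57521)
30*√(-119 + F) = 30*√(-119 + 11254/19565) = 30*√(-2316981/19565) = 30*(I*√45331733265/19565) = 6*I*√45331733265/3913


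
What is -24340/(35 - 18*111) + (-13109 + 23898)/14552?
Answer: 375374487/28565576 ≈ 13.141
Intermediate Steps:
-24340/(35 - 18*111) + (-13109 + 23898)/14552 = -24340/(35 - 1998) + 10789*(1/14552) = -24340/(-1963) + 10789/14552 = -24340*(-1/1963) + 10789/14552 = 24340/1963 + 10789/14552 = 375374487/28565576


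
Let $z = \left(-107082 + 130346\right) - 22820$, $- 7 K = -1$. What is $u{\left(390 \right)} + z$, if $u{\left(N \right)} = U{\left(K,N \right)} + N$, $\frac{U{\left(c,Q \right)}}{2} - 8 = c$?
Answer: $\frac{5952}{7} \approx 850.29$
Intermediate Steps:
$K = \frac{1}{7}$ ($K = \left(- \frac{1}{7}\right) \left(-1\right) = \frac{1}{7} \approx 0.14286$)
$U{\left(c,Q \right)} = 16 + 2 c$
$u{\left(N \right)} = \frac{114}{7} + N$ ($u{\left(N \right)} = \left(16 + 2 \cdot \frac{1}{7}\right) + N = \left(16 + \frac{2}{7}\right) + N = \frac{114}{7} + N$)
$z = 444$ ($z = 23264 - 22820 = 444$)
$u{\left(390 \right)} + z = \left(\frac{114}{7} + 390\right) + 444 = \frac{2844}{7} + 444 = \frac{5952}{7}$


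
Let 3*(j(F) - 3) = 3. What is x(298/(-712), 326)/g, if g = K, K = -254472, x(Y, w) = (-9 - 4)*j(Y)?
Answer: 13/63618 ≈ 0.00020434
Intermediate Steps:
j(F) = 4 (j(F) = 3 + (⅓)*3 = 3 + 1 = 4)
x(Y, w) = -52 (x(Y, w) = (-9 - 4)*4 = -13*4 = -52)
g = -254472
x(298/(-712), 326)/g = -52/(-254472) = -52*(-1/254472) = 13/63618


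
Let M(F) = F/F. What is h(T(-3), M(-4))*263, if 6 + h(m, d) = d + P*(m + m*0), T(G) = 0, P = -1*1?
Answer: -1315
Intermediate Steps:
P = -1
M(F) = 1
h(m, d) = -6 + d - m (h(m, d) = -6 + (d - (m + m*0)) = -6 + (d - (m + 0)) = -6 + (d - m) = -6 + d - m)
h(T(-3), M(-4))*263 = (-6 + 1 - 1*0)*263 = (-6 + 1 + 0)*263 = -5*263 = -1315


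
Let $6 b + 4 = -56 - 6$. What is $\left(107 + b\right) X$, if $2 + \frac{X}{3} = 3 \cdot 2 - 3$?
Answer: $288$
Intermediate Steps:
$b = -11$ ($b = - \frac{2}{3} + \frac{-56 - 6}{6} = - \frac{2}{3} + \frac{1}{6} \left(-62\right) = - \frac{2}{3} - \frac{31}{3} = -11$)
$X = 3$ ($X = -6 + 3 \left(3 \cdot 2 - 3\right) = -6 + 3 \left(6 - 3\right) = -6 + 3 \cdot 3 = -6 + 9 = 3$)
$\left(107 + b\right) X = \left(107 - 11\right) 3 = 96 \cdot 3 = 288$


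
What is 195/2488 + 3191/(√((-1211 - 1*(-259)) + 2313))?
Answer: 195/2488 + 3191*√1361/1361 ≈ 86.575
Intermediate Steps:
195/2488 + 3191/(√((-1211 - 1*(-259)) + 2313)) = 195*(1/2488) + 3191/(√((-1211 + 259) + 2313)) = 195/2488 + 3191/(√(-952 + 2313)) = 195/2488 + 3191/(√1361) = 195/2488 + 3191*(√1361/1361) = 195/2488 + 3191*√1361/1361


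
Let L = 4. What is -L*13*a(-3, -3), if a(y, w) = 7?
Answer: -364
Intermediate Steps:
-L*13*a(-3, -3) = -4*13*7 = -52*7 = -1*364 = -364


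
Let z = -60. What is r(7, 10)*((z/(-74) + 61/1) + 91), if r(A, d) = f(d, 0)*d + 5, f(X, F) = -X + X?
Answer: 28270/37 ≈ 764.05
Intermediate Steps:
f(X, F) = 0
r(A, d) = 5 (r(A, d) = 0*d + 5 = 0 + 5 = 5)
r(7, 10)*((z/(-74) + 61/1) + 91) = 5*((-60/(-74) + 61/1) + 91) = 5*((-60*(-1/74) + 61*1) + 91) = 5*((30/37 + 61) + 91) = 5*(2287/37 + 91) = 5*(5654/37) = 28270/37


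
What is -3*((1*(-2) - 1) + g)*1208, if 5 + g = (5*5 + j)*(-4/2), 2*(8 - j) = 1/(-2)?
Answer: 269988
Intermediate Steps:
j = 33/4 (j = 8 - ½/(-2) = 8 - ½*(-½) = 8 + ¼ = 33/4 ≈ 8.2500)
g = -143/2 (g = -5 + (5*5 + 33/4)*(-4/2) = -5 + (25 + 33/4)*(-4*½) = -5 + (133/4)*(-2) = -5 - 133/2 = -143/2 ≈ -71.500)
-3*((1*(-2) - 1) + g)*1208 = -3*((1*(-2) - 1) - 143/2)*1208 = -3*((-2 - 1) - 143/2)*1208 = -3*(-3 - 143/2)*1208 = -3*(-149/2)*1208 = (447/2)*1208 = 269988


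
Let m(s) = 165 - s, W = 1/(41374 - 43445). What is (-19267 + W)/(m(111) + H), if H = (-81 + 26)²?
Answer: -39901958/6376609 ≈ -6.2576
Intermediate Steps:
W = -1/2071 (W = 1/(-2071) = -1/2071 ≈ -0.00048286)
H = 3025 (H = (-55)² = 3025)
(-19267 + W)/(m(111) + H) = (-19267 - 1/2071)/((165 - 1*111) + 3025) = -39901958/(2071*((165 - 111) + 3025)) = -39901958/(2071*(54 + 3025)) = -39901958/2071/3079 = -39901958/2071*1/3079 = -39901958/6376609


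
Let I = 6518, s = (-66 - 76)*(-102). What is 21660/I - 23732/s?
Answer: 1169399/694167 ≈ 1.6846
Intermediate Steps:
s = 14484 (s = -142*(-102) = 14484)
21660/I - 23732/s = 21660/6518 - 23732/14484 = 21660*(1/6518) - 23732*1/14484 = 10830/3259 - 349/213 = 1169399/694167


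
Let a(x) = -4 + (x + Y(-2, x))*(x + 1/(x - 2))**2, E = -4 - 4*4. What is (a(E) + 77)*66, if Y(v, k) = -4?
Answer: -6948318/11 ≈ -6.3167e+5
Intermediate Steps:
E = -20 (E = -4 - 16 = -20)
a(x) = -4 + (x + 1/(-2 + x))**2*(-4 + x) (a(x) = -4 + (x - 4)*(x + 1/(x - 2))**2 = -4 + (-4 + x)*(x + 1/(-2 + x))**2 = -4 + (x + 1/(-2 + x))**2*(-4 + x))
(a(E) + 77)*66 = ((-20 + (-20)**5 - 32*(-20)**2 - 8*(-20)**4 + 22*(-20)**3 + 33*(-20))/(4 + (-20)**2 - 4*(-20)) + 77)*66 = ((-20 - 3200000 - 32*400 - 8*160000 + 22*(-8000) - 660)/(4 + 400 + 80) + 77)*66 = ((-20 - 3200000 - 12800 - 1280000 - 176000 - 660)/484 + 77)*66 = ((1/484)*(-4669480) + 77)*66 = (-1167370/121 + 77)*66 = -1158053/121*66 = -6948318/11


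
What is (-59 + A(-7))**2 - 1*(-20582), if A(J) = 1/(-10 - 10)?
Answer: 9627561/400 ≈ 24069.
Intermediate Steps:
A(J) = -1/20 (A(J) = 1/(-20) = -1/20)
(-59 + A(-7))**2 - 1*(-20582) = (-59 - 1/20)**2 - 1*(-20582) = (-1181/20)**2 + 20582 = 1394761/400 + 20582 = 9627561/400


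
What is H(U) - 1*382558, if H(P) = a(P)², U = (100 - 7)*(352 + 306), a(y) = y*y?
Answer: 14022820300289781938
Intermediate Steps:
a(y) = y²
U = 61194 (U = 93*658 = 61194)
H(P) = P⁴ (H(P) = (P²)² = P⁴)
H(U) - 1*382558 = 61194⁴ - 1*382558 = 14022820300290164496 - 382558 = 14022820300289781938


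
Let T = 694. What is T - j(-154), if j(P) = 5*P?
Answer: 1464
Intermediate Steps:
T - j(-154) = 694 - 5*(-154) = 694 - 1*(-770) = 694 + 770 = 1464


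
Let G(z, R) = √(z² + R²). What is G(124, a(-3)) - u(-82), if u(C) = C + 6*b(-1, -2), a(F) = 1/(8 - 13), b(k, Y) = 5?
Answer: 52 + √384401/5 ≈ 176.00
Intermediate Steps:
a(F) = -⅕ (a(F) = 1/(-5) = -⅕)
G(z, R) = √(R² + z²)
u(C) = 30 + C (u(C) = C + 6*5 = C + 30 = 30 + C)
G(124, a(-3)) - u(-82) = √((-⅕)² + 124²) - (30 - 82) = √(1/25 + 15376) - 1*(-52) = √(384401/25) + 52 = √384401/5 + 52 = 52 + √384401/5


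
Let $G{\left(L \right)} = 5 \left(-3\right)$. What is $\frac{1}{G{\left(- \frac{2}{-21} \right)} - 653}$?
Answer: $- \frac{1}{668} \approx -0.001497$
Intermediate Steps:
$G{\left(L \right)} = -15$
$\frac{1}{G{\left(- \frac{2}{-21} \right)} - 653} = \frac{1}{-15 - 653} = \frac{1}{-668} = - \frac{1}{668}$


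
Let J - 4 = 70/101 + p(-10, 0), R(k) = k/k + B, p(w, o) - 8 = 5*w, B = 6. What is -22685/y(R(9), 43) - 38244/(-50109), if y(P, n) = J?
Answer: 38317697519/62936904 ≈ 608.83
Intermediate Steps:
p(w, o) = 8 + 5*w
R(k) = 7 (R(k) = k/k + 6 = 1 + 6 = 7)
J = -3768/101 (J = 4 + (70/101 + (8 + 5*(-10))) = 4 + (70*(1/101) + (8 - 50)) = 4 + (70/101 - 42) = 4 - 4172/101 = -3768/101 ≈ -37.307)
y(P, n) = -3768/101
-22685/y(R(9), 43) - 38244/(-50109) = -22685/(-3768/101) - 38244/(-50109) = -22685*(-101/3768) - 38244*(-1/50109) = 2291185/3768 + 12748/16703 = 38317697519/62936904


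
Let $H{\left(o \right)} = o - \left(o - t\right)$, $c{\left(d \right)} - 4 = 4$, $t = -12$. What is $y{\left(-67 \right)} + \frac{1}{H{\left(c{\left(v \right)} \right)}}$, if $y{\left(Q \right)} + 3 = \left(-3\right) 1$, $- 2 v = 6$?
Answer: $- \frac{73}{12} \approx -6.0833$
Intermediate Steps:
$v = -3$ ($v = \left(- \frac{1}{2}\right) 6 = -3$)
$c{\left(d \right)} = 8$ ($c{\left(d \right)} = 4 + 4 = 8$)
$y{\left(Q \right)} = -6$ ($y{\left(Q \right)} = -3 - 3 = -6$)
$H{\left(o \right)} = -12$ ($H{\left(o \right)} = o - \left(12 + o\right) = -12$)
$y{\left(-67 \right)} + \frac{1}{H{\left(c{\left(v \right)} \right)}} = -6 + \frac{1}{-12} = -6 - \frac{1}{12} = - \frac{73}{12}$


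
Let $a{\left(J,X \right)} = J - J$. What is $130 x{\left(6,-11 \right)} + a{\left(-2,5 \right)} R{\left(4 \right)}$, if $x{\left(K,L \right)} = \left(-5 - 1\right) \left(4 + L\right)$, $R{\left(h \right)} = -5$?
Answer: $5460$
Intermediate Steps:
$a{\left(J,X \right)} = 0$
$x{\left(K,L \right)} = -24 - 6 L$ ($x{\left(K,L \right)} = - 6 \left(4 + L\right) = -24 - 6 L$)
$130 x{\left(6,-11 \right)} + a{\left(-2,5 \right)} R{\left(4 \right)} = 130 \left(-24 - -66\right) + 0 \left(-5\right) = 130 \left(-24 + 66\right) + 0 = 130 \cdot 42 + 0 = 5460 + 0 = 5460$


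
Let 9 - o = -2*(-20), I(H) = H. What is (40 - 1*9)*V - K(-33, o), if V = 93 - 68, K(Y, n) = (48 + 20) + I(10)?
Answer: 697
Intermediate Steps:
o = -31 (o = 9 - (-2)*(-20) = 9 - 1*40 = 9 - 40 = -31)
K(Y, n) = 78 (K(Y, n) = (48 + 20) + 10 = 68 + 10 = 78)
V = 25
(40 - 1*9)*V - K(-33, o) = (40 - 1*9)*25 - 1*78 = (40 - 9)*25 - 78 = 31*25 - 78 = 775 - 78 = 697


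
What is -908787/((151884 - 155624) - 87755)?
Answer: 908787/91495 ≈ 9.9326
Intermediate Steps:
-908787/((151884 - 155624) - 87755) = -908787/(-3740 - 87755) = -908787/(-91495) = -908787*(-1/91495) = 908787/91495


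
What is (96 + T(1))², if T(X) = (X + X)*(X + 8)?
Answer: 12996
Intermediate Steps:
T(X) = 2*X*(8 + X) (T(X) = (2*X)*(8 + X) = 2*X*(8 + X))
(96 + T(1))² = (96 + 2*1*(8 + 1))² = (96 + 2*1*9)² = (96 + 18)² = 114² = 12996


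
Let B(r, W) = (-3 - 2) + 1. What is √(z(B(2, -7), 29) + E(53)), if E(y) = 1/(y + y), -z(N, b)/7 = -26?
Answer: √2045058/106 ≈ 13.491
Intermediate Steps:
B(r, W) = -4 (B(r, W) = -5 + 1 = -4)
z(N, b) = 182 (z(N, b) = -7*(-26) = 182)
E(y) = 1/(2*y)
√(z(B(2, -7), 29) + E(53)) = √(182 + (½)/53) = √(182 + (½)*(1/53)) = √(182 + 1/106) = √(19293/106) = √2045058/106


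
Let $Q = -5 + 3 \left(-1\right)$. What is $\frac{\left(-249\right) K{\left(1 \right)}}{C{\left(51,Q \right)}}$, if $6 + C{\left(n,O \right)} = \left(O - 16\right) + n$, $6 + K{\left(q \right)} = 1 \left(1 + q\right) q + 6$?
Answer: $- \frac{166}{7} \approx -23.714$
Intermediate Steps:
$K{\left(q \right)} = q \left(1 + q\right)$ ($K{\left(q \right)} = -6 + \left(1 \left(1 + q\right) q + 6\right) = -6 + \left(\left(1 + q\right) q + 6\right) = -6 + \left(q \left(1 + q\right) + 6\right) = -6 + \left(6 + q \left(1 + q\right)\right) = q \left(1 + q\right)$)
$Q = -8$ ($Q = -5 - 3 = -8$)
$C{\left(n,O \right)} = -22 + O + n$ ($C{\left(n,O \right)} = -6 + \left(\left(O - 16\right) + n\right) = -6 + \left(\left(-16 + O\right) + n\right) = -6 + \left(-16 + O + n\right) = -22 + O + n$)
$\frac{\left(-249\right) K{\left(1 \right)}}{C{\left(51,Q \right)}} = \frac{\left(-249\right) 1 \left(1 + 1\right)}{-22 - 8 + 51} = \frac{\left(-249\right) 1 \cdot 2}{21} = \left(-249\right) 2 \cdot \frac{1}{21} = \left(-498\right) \frac{1}{21} = - \frac{166}{7}$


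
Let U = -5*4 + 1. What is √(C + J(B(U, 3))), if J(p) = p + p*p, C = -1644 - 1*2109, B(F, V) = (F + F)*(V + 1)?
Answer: √19199 ≈ 138.56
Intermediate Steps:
U = -19 (U = -20 + 1 = -19)
B(F, V) = 2*F*(1 + V) (B(F, V) = (2*F)*(1 + V) = 2*F*(1 + V))
C = -3753 (C = -1644 - 2109 = -3753)
J(p) = p + p²
√(C + J(B(U, 3))) = √(-3753 + (2*(-19)*(1 + 3))*(1 + 2*(-19)*(1 + 3))) = √(-3753 + (2*(-19)*4)*(1 + 2*(-19)*4)) = √(-3753 - 152*(1 - 152)) = √(-3753 - 152*(-151)) = √(-3753 + 22952) = √19199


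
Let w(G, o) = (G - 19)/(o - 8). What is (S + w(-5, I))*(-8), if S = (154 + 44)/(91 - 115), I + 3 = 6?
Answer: 138/5 ≈ 27.600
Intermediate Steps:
I = 3 (I = -3 + 6 = 3)
S = -33/4 (S = 198/(-24) = 198*(-1/24) = -33/4 ≈ -8.2500)
w(G, o) = (-19 + G)/(-8 + o)
(S + w(-5, I))*(-8) = (-33/4 + (-19 - 5)/(-8 + 3))*(-8) = (-33/4 - 24/(-5))*(-8) = (-33/4 - 1/5*(-24))*(-8) = (-33/4 + 24/5)*(-8) = -69/20*(-8) = 138/5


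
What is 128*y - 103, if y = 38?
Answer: 4761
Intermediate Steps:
128*y - 103 = 128*38 - 103 = 4864 - 103 = 4761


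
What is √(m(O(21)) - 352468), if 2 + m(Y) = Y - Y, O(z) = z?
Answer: I*√352470 ≈ 593.69*I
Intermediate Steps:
m(Y) = -2 (m(Y) = -2 + (Y - Y) = -2 + 0 = -2)
√(m(O(21)) - 352468) = √(-2 - 352468) = √(-352470) = I*√352470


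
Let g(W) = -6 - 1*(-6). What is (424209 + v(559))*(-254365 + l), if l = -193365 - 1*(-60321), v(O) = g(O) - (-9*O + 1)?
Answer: -166291051751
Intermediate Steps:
g(W) = 0 (g(W) = -6 + 6 = 0)
v(O) = -1 + 9*O (v(O) = 0 - (-9*O + 1) = 0 - (1 - 9*O) = 0 + (-1 + 9*O) = -1 + 9*O)
l = -133044 (l = -193365 + 60321 = -133044)
(424209 + v(559))*(-254365 + l) = (424209 + (-1 + 9*559))*(-254365 - 133044) = (424209 + (-1 + 5031))*(-387409) = (424209 + 5030)*(-387409) = 429239*(-387409) = -166291051751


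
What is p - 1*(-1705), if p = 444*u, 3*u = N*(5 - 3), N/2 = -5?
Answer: -1255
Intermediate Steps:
N = -10 (N = 2*(-5) = -10)
u = -20/3 (u = (-10*(5 - 3))/3 = (-10*2)/3 = (⅓)*(-20) = -20/3 ≈ -6.6667)
p = -2960 (p = 444*(-20/3) = -2960)
p - 1*(-1705) = -2960 - 1*(-1705) = -2960 + 1705 = -1255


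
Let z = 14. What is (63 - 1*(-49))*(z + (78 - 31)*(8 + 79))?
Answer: 459536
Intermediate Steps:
(63 - 1*(-49))*(z + (78 - 31)*(8 + 79)) = (63 - 1*(-49))*(14 + (78 - 31)*(8 + 79)) = (63 + 49)*(14 + 47*87) = 112*(14 + 4089) = 112*4103 = 459536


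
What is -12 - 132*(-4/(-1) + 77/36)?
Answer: -2467/3 ≈ -822.33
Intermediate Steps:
-12 - 132*(-4/(-1) + 77/36) = -12 - 132*(-4*(-1) + 77*(1/36)) = -12 - 132*(4 + 77/36) = -12 - 132*221/36 = -12 - 2431/3 = -2467/3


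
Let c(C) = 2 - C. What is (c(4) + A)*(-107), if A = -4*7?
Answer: 3210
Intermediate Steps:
A = -28
(c(4) + A)*(-107) = ((2 - 1*4) - 28)*(-107) = ((2 - 4) - 28)*(-107) = (-2 - 28)*(-107) = -30*(-107) = 3210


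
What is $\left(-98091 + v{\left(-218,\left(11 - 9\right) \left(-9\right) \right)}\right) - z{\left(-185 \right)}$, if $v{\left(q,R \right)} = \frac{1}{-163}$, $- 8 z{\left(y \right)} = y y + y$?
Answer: $- \frac{15295269}{163} \approx -93836.0$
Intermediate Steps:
$z{\left(y \right)} = - \frac{y}{8} - \frac{y^{2}}{8}$ ($z{\left(y \right)} = - \frac{y y + y}{8} = - \frac{y^{2} + y}{8} = - \frac{y + y^{2}}{8} = - \frac{y}{8} - \frac{y^{2}}{8}$)
$v{\left(q,R \right)} = - \frac{1}{163}$
$\left(-98091 + v{\left(-218,\left(11 - 9\right) \left(-9\right) \right)}\right) - z{\left(-185 \right)} = \left(-98091 - \frac{1}{163}\right) - \left(- \frac{1}{8}\right) \left(-185\right) \left(1 - 185\right) = - \frac{15988834}{163} - \left(- \frac{1}{8}\right) \left(-185\right) \left(-184\right) = - \frac{15988834}{163} - -4255 = - \frac{15988834}{163} + 4255 = - \frac{15295269}{163}$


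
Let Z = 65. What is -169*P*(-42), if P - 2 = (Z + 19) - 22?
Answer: 454272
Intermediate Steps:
P = 64 (P = 2 + ((65 + 19) - 22) = 2 + (84 - 22) = 2 + 62 = 64)
-169*P*(-42) = -169*64*(-42) = -10816*(-42) = 454272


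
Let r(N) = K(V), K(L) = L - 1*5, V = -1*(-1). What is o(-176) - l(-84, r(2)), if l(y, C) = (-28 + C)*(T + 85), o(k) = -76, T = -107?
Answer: -780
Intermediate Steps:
V = 1
K(L) = -5 + L (K(L) = L - 5 = -5 + L)
r(N) = -4 (r(N) = -5 + 1 = -4)
l(y, C) = 616 - 22*C (l(y, C) = (-28 + C)*(-107 + 85) = (-28 + C)*(-22) = 616 - 22*C)
o(-176) - l(-84, r(2)) = -76 - (616 - 22*(-4)) = -76 - (616 + 88) = -76 - 1*704 = -76 - 704 = -780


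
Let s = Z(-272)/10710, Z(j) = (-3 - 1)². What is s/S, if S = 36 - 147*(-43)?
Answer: 8/34041735 ≈ 2.3501e-7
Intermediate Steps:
Z(j) = 16 (Z(j) = (-4)² = 16)
S = 6357 (S = 36 + 6321 = 6357)
s = 8/5355 (s = 16/10710 = 16*(1/10710) = 8/5355 ≈ 0.0014939)
s/S = (8/5355)/6357 = (8/5355)*(1/6357) = 8/34041735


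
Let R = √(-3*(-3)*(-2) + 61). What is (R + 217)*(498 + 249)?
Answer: 162099 + 747*√43 ≈ 1.6700e+5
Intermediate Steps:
R = √43 (R = √(9*(-2) + 61) = √(-18 + 61) = √43 ≈ 6.5574)
(R + 217)*(498 + 249) = (√43 + 217)*(498 + 249) = (217 + √43)*747 = 162099 + 747*√43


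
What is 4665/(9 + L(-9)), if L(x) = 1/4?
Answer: 18660/37 ≈ 504.32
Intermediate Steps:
L(x) = 1/4
4665/(9 + L(-9)) = 4665/(9 + 1/4) = 4665/(37/4) = (4/37)*4665 = 18660/37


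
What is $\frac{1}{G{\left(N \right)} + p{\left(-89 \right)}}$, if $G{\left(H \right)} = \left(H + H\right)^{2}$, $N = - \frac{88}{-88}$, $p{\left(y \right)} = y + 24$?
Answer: $- \frac{1}{61} \approx -0.016393$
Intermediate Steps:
$p{\left(y \right)} = 24 + y$
$N = 1$ ($N = \left(-88\right) \left(- \frac{1}{88}\right) = 1$)
$G{\left(H \right)} = 4 H^{2}$ ($G{\left(H \right)} = \left(2 H\right)^{2} = 4 H^{2}$)
$\frac{1}{G{\left(N \right)} + p{\left(-89 \right)}} = \frac{1}{4 \cdot 1^{2} + \left(24 - 89\right)} = \frac{1}{4 \cdot 1 - 65} = \frac{1}{4 - 65} = \frac{1}{-61} = - \frac{1}{61}$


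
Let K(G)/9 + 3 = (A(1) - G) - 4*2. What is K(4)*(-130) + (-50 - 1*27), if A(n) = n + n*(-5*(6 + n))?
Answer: 57253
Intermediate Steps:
A(n) = n + n*(-30 - 5*n)
K(G) = -405 - 9*G (K(G) = -27 + 9*((-1*1*(29 + 5*1) - G) - 4*2) = -27 + 9*((-1*1*(29 + 5) - G) - 8) = -27 + 9*((-1*1*34 - G) - 8) = -27 + 9*((-34 - G) - 8) = -27 + 9*(-42 - G) = -27 + (-378 - 9*G) = -405 - 9*G)
K(4)*(-130) + (-50 - 1*27) = (-405 - 9*4)*(-130) + (-50 - 1*27) = (-405 - 36)*(-130) + (-50 - 27) = -441*(-130) - 77 = 57330 - 77 = 57253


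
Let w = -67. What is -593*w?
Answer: 39731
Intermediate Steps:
-593*w = -593*(-67) = 39731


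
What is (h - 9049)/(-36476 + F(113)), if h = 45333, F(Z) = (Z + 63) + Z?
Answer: -36284/36187 ≈ -1.0027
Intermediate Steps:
F(Z) = 63 + 2*Z (F(Z) = (63 + Z) + Z = 63 + 2*Z)
(h - 9049)/(-36476 + F(113)) = (45333 - 9049)/(-36476 + (63 + 2*113)) = 36284/(-36476 + (63 + 226)) = 36284/(-36476 + 289) = 36284/(-36187) = 36284*(-1/36187) = -36284/36187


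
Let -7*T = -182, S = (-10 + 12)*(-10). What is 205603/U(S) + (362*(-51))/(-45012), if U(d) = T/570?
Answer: 439593646211/97526 ≈ 4.5074e+6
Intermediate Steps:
S = -20 (S = 2*(-10) = -20)
T = 26 (T = -⅐*(-182) = 26)
U(d) = 13/285 (U(d) = 26/570 = 26*(1/570) = 13/285)
205603/U(S) + (362*(-51))/(-45012) = 205603/(13/285) + (362*(-51))/(-45012) = 205603*(285/13) - 18462*(-1/45012) = 58596855/13 + 3077/7502 = 439593646211/97526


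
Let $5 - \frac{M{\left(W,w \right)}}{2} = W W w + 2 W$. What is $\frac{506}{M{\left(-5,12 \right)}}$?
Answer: $- \frac{253}{285} \approx -0.88772$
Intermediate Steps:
$M{\left(W,w \right)} = 10 - 4 W - 2 w W^{2}$ ($M{\left(W,w \right)} = 10 - 2 \left(W W w + 2 W\right) = 10 - 2 \left(W^{2} w + 2 W\right) = 10 - 2 \left(w W^{2} + 2 W\right) = 10 - 2 \left(2 W + w W^{2}\right) = 10 - \left(4 W + 2 w W^{2}\right) = 10 - 4 W - 2 w W^{2}$)
$\frac{506}{M{\left(-5,12 \right)}} = \frac{506}{10 - -20 - 24 \left(-5\right)^{2}} = \frac{506}{10 + 20 - 24 \cdot 25} = \frac{506}{10 + 20 - 600} = \frac{506}{-570} = 506 \left(- \frac{1}{570}\right) = - \frac{253}{285}$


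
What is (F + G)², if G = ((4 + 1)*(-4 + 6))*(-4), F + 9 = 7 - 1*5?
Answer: 2209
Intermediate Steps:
F = -7 (F = -9 + (7 - 1*5) = -9 + (7 - 5) = -9 + 2 = -7)
G = -40 (G = (5*2)*(-4) = 10*(-4) = -40)
(F + G)² = (-7 - 40)² = (-47)² = 2209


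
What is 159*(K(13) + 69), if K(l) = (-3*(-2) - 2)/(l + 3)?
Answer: 44043/4 ≈ 11011.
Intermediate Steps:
K(l) = 4/(3 + l) (K(l) = (6 - 2)/(3 + l) = 4/(3 + l))
159*(K(13) + 69) = 159*(4/(3 + 13) + 69) = 159*(4/16 + 69) = 159*(4*(1/16) + 69) = 159*(1/4 + 69) = 159*(277/4) = 44043/4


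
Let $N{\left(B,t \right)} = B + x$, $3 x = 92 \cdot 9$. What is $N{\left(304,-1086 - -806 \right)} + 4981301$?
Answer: $4981881$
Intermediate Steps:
$x = 276$ ($x = \frac{92 \cdot 9}{3} = \frac{1}{3} \cdot 828 = 276$)
$N{\left(B,t \right)} = 276 + B$ ($N{\left(B,t \right)} = B + 276 = 276 + B$)
$N{\left(304,-1086 - -806 \right)} + 4981301 = \left(276 + 304\right) + 4981301 = 580 + 4981301 = 4981881$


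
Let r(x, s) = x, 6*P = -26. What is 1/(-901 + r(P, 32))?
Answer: -3/2716 ≈ -0.0011046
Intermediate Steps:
P = -13/3 (P = (1/6)*(-26) = -13/3 ≈ -4.3333)
1/(-901 + r(P, 32)) = 1/(-901 - 13/3) = 1/(-2716/3) = -3/2716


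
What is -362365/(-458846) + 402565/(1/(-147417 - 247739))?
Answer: -72991374888726075/458846 ≈ -1.5908e+11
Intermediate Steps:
-362365/(-458846) + 402565/(1/(-147417 - 247739)) = -362365*(-1/458846) + 402565/(1/(-395156)) = 362365/458846 + 402565/(-1/395156) = 362365/458846 + 402565*(-395156) = 362365/458846 - 159075975140 = -72991374888726075/458846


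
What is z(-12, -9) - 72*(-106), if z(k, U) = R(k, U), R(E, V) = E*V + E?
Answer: 7728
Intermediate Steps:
R(E, V) = E + E*V
z(k, U) = k*(1 + U)
z(-12, -9) - 72*(-106) = -12*(1 - 9) - 72*(-106) = -12*(-8) + 7632 = 96 + 7632 = 7728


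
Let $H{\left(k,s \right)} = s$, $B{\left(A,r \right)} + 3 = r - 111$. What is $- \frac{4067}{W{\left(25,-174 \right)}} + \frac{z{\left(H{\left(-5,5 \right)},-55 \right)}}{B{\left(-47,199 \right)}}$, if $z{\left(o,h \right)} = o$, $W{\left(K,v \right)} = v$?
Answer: $\frac{69313}{2958} \approx 23.432$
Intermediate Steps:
$B{\left(A,r \right)} = -114 + r$ ($B{\left(A,r \right)} = -3 + \left(r - 111\right) = -3 + \left(-111 + r\right) = -114 + r$)
$- \frac{4067}{W{\left(25,-174 \right)}} + \frac{z{\left(H{\left(-5,5 \right)},-55 \right)}}{B{\left(-47,199 \right)}} = - \frac{4067}{-174} + \frac{5}{-114 + 199} = \left(-4067\right) \left(- \frac{1}{174}\right) + \frac{5}{85} = \frac{4067}{174} + 5 \cdot \frac{1}{85} = \frac{4067}{174} + \frac{1}{17} = \frac{69313}{2958}$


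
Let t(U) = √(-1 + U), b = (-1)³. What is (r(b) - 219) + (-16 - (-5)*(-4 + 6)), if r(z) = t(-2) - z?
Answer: -224 + I*√3 ≈ -224.0 + 1.732*I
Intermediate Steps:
b = -1
r(z) = -z + I*√3 (r(z) = √(-1 - 2) - z = √(-3) - z = I*√3 - z = -z + I*√3)
(r(b) - 219) + (-16 - (-5)*(-4 + 6)) = ((-1*(-1) + I*√3) - 219) + (-16 - (-5)*(-4 + 6)) = ((1 + I*√3) - 219) + (-16 - (-5)*2) = (-218 + I*√3) + (-16 - 1*(-10)) = (-218 + I*√3) + (-16 + 10) = (-218 + I*√3) - 6 = -224 + I*√3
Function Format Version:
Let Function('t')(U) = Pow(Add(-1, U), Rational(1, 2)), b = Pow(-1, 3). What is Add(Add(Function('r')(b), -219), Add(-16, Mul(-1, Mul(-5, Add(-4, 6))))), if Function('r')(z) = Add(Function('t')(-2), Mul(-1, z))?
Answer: Add(-224, Mul(I, Pow(3, Rational(1, 2)))) ≈ Add(-224.00, Mul(1.7320, I))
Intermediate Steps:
b = -1
Function('r')(z) = Add(Mul(-1, z), Mul(I, Pow(3, Rational(1, 2)))) (Function('r')(z) = Add(Pow(Add(-1, -2), Rational(1, 2)), Mul(-1, z)) = Add(Pow(-3, Rational(1, 2)), Mul(-1, z)) = Add(Mul(I, Pow(3, Rational(1, 2))), Mul(-1, z)) = Add(Mul(-1, z), Mul(I, Pow(3, Rational(1, 2)))))
Add(Add(Function('r')(b), -219), Add(-16, Mul(-1, Mul(-5, Add(-4, 6))))) = Add(Add(Add(Mul(-1, -1), Mul(I, Pow(3, Rational(1, 2)))), -219), Add(-16, Mul(-1, Mul(-5, Add(-4, 6))))) = Add(Add(Add(1, Mul(I, Pow(3, Rational(1, 2)))), -219), Add(-16, Mul(-1, Mul(-5, 2)))) = Add(Add(-218, Mul(I, Pow(3, Rational(1, 2)))), Add(-16, Mul(-1, -10))) = Add(Add(-218, Mul(I, Pow(3, Rational(1, 2)))), Add(-16, 10)) = Add(Add(-218, Mul(I, Pow(3, Rational(1, 2)))), -6) = Add(-224, Mul(I, Pow(3, Rational(1, 2))))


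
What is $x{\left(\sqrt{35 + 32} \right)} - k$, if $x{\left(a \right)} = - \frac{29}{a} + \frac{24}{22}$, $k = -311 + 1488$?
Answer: $- \frac{12935}{11} - \frac{29 \sqrt{67}}{67} \approx -1179.5$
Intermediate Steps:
$k = 1177$
$x{\left(a \right)} = \frac{12}{11} - \frac{29}{a}$ ($x{\left(a \right)} = - \frac{29}{a} + 24 \cdot \frac{1}{22} = - \frac{29}{a} + \frac{12}{11} = \frac{12}{11} - \frac{29}{a}$)
$x{\left(\sqrt{35 + 32} \right)} - k = \left(\frac{12}{11} - \frac{29}{\sqrt{35 + 32}}\right) - 1177 = \left(\frac{12}{11} - \frac{29}{\sqrt{67}}\right) - 1177 = \left(\frac{12}{11} - 29 \frac{\sqrt{67}}{67}\right) - 1177 = \left(\frac{12}{11} - \frac{29 \sqrt{67}}{67}\right) - 1177 = - \frac{12935}{11} - \frac{29 \sqrt{67}}{67}$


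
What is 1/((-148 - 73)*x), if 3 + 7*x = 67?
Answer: -7/14144 ≈ -0.00049491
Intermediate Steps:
x = 64/7 (x = -3/7 + (⅐)*67 = -3/7 + 67/7 = 64/7 ≈ 9.1429)
1/((-148 - 73)*x) = 1/((-148 - 73)*(64/7)) = 1/(-221*64/7) = 1/(-14144/7) = -7/14144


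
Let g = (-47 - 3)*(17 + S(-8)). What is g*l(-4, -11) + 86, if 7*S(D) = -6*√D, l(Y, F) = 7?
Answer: -5864 + 600*I*√2 ≈ -5864.0 + 848.53*I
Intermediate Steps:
S(D) = -6*√D/7 (S(D) = (-6*√D)/7 = -6*√D/7)
g = -850 + 600*I*√2/7 (g = (-47 - 3)*(17 - 12*I*√2/7) = -50*(17 - 12*I*√2/7) = -850 + 600*I*√2/7 ≈ -850.0 + 121.22*I)
g*l(-4, -11) + 86 = (-850 + 600*I*√2/7)*7 + 86 = (-5950 + 600*I*√2) + 86 = -5864 + 600*I*√2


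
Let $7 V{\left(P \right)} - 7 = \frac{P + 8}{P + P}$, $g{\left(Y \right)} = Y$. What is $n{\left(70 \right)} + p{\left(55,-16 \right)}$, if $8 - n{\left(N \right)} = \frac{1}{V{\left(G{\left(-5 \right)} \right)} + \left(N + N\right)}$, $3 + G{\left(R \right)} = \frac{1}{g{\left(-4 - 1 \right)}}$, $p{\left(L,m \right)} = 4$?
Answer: $\frac{47312}{3945} \approx 11.993$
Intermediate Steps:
$G{\left(R \right)} = - \frac{16}{5}$ ($G{\left(R \right)} = -3 + \frac{1}{-4 - 1} = -3 + \frac{1}{-5} = -3 - \frac{1}{5} = - \frac{16}{5}$)
$V{\left(P \right)} = 1 + \frac{8 + P}{14 P}$ ($V{\left(P \right)} = 1 + \frac{\left(P + 8\right) \frac{1}{P + P}}{7} = 1 + \frac{\left(8 + P\right) \frac{1}{2 P}}{7} = 1 + \frac{\frac{1}{2} \frac{1}{P} \left(8 + P\right)}{7} = 1 + \frac{8 + P}{14 P}$)
$n{\left(N \right)} = 8 - \frac{1}{\frac{25}{28} + 2 N}$ ($n{\left(N \right)} = 8 - \frac{1}{\frac{8 + 15 \left(- \frac{16}{5}\right)}{14 \left(- \frac{16}{5}\right)} + \left(N + N\right)} = 8 - \frac{1}{\frac{1}{14} \left(- \frac{5}{16}\right) \left(8 - 48\right) + 2 N} = 8 - \frac{1}{\frac{1}{14} \left(- \frac{5}{16}\right) \left(-40\right) + 2 N} = 8 - \frac{1}{\frac{25}{28} + 2 N}$)
$n{\left(70 \right)} + p{\left(55,-16 \right)} = \frac{4 \left(43 + 112 \cdot 70\right)}{25 + 56 \cdot 70} + 4 = \frac{4 \left(43 + 7840\right)}{25 + 3920} + 4 = 4 \cdot \frac{1}{3945} \cdot 7883 + 4 = \frac{31532}{3945} + 4 = \frac{47312}{3945}$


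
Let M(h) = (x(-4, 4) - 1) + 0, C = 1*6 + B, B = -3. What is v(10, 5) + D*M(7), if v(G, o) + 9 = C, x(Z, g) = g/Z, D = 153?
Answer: -312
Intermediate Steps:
C = 3 (C = 1*6 - 3 = 6 - 3 = 3)
M(h) = -2 (M(h) = (4/(-4) - 1) + 0 = (4*(-1/4) - 1) + 0 = (-1 - 1) + 0 = -2 + 0 = -2)
v(G, o) = -6 (v(G, o) = -9 + 3 = -6)
v(10, 5) + D*M(7) = -6 + 153*(-2) = -6 - 306 = -312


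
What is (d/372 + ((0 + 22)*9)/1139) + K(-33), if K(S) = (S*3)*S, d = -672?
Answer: 115296857/35309 ≈ 3265.4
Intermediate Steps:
K(S) = 3*S² (K(S) = (3*S)*S = 3*S²)
(d/372 + ((0 + 22)*9)/1139) + K(-33) = (-672/372 + ((0 + 22)*9)/1139) + 3*(-33)² = (-672*1/372 + (22*9)*(1/1139)) + 3*1089 = (-56/31 + 198*(1/1139)) + 3267 = (-56/31 + 198/1139) + 3267 = -57646/35309 + 3267 = 115296857/35309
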